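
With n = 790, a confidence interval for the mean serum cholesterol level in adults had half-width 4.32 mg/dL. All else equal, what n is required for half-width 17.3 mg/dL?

Margin of error scales as 1/√n, so n₂ = n₁·(E₁/E₂)².
n₂ = 790 × (4.32/17.3)² = 790 × 0.06236 = 49.26
Round up: n₂ = 50.

50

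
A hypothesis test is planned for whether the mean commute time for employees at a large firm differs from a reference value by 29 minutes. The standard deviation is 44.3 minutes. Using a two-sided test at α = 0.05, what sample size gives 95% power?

31

For a one-sample z-test, n = ((z_{α/2} + z_β)·σ/δ)².
z_{α/2} = 1.960 (two-sided α = 0.05); z_β = 1.645 (power 95% → β = 0.05).
n = (3.605 × 44.3 / 29)² = 30.33
Round up: n = 31.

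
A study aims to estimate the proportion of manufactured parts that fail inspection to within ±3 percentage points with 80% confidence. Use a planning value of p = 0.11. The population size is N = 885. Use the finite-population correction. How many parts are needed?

For a proportion with margin E = 0.03 at 80% confidence, z = 1.282.
n = p̂(1−p̂)(z/E)² = 0.11 × 0.89 × (1.282/0.03)² = 178.78 — call this n₀.
Finite-population correction with N = 885: n = n₀ / (1 + (n₀−1)/N) = 178.78 / 1.201 = 148.86
Round up: n = 149.

n = 149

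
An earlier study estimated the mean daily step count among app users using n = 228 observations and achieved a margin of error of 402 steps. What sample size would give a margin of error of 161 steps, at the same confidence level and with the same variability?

Margin of error scales as 1/√n, so n₂ = n₁·(E₁/E₂)².
n₂ = 228 × (402/161)² = 228 × 6.234 = 1421.35
Round up: n₂ = 1422.

1422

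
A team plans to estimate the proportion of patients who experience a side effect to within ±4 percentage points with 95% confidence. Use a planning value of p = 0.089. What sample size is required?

195

For a proportion with margin E = 0.04 at 95% confidence, z = 1.960.
n = p̂(1−p̂)(z/E)² = 0.089 × 0.911 × (1.960/0.04)² = 194.67
Round up: n = 195.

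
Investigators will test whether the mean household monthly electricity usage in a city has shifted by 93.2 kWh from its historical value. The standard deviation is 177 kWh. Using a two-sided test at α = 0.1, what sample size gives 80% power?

For a one-sample z-test, n = ((z_{α/2} + z_β)·σ/δ)².
z_{α/2} = 1.645 (two-sided α = 0.1); z_β = 0.842 (power 80% → β = 0.2).
n = (2.487 × 177 / 93.2)² = 22.31
Round up: n = 23.

n = 23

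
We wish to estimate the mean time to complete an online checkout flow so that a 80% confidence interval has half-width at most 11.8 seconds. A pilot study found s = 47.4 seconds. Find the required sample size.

27

For a mean, the margin of error is E = z·σ/√n, so n = (zσ/E)².
At 80% confidence, z = 1.282.
n = (1.282 × 47.4 / 11.8)² = 26.52
Round up: n = 27.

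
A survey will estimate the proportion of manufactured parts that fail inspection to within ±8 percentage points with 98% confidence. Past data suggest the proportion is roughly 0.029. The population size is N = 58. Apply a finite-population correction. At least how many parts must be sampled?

For a proportion with margin E = 0.08 at 98% confidence, z = 2.326.
n = p̂(1−p̂)(z/E)² = 0.029 × 0.971 × (2.326/0.08)² = 23.80 — call this n₀.
Finite-population correction with N = 58: n = n₀ / (1 + (n₀−1)/N) = 23.80 / 1.393 = 17.09
Round up: n = 18.

18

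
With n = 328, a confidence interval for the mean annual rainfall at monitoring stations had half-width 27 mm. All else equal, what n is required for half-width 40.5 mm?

Margin of error scales as 1/√n, so n₂ = n₁·(E₁/E₂)².
n₂ = 328 × (27/40.5)² = 328 × 0.4444 = 145.76
Round up: n₂ = 146.

146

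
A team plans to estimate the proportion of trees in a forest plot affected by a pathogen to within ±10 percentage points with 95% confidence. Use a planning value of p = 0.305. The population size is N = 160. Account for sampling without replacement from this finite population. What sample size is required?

For a proportion with margin E = 0.1 at 95% confidence, z = 1.960.
n = p̂(1−p̂)(z/E)² = 0.305 × 0.695 × (1.960/0.1)² = 81.43 — call this n₀.
Finite-population correction with N = 160: n = n₀ / (1 + (n₀−1)/N) = 81.43 / 1.503 = 54.18
Round up: n = 55.

55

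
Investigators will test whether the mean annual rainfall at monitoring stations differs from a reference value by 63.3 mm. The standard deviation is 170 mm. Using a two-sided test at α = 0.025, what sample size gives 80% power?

For a one-sample z-test, n = ((z_{α/2} + z_β)·σ/δ)².
z_{α/2} = 2.241 (two-sided α = 0.025); z_β = 0.842 (power 80% → β = 0.2).
n = (3.083 × 170 / 63.3)² = 68.55
Round up: n = 69.

69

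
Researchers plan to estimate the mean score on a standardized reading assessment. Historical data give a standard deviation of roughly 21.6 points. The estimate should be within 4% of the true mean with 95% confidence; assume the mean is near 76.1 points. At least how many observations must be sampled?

194

For a mean, the margin of error is E = z·σ/√n, so n = (zσ/E)².
At 95% confidence, z = 1.960.
E = 4% of 76.1 = 3.044 points.
n = (1.960 × 21.6 / 3.044)² = 193.43
Round up: n = 194.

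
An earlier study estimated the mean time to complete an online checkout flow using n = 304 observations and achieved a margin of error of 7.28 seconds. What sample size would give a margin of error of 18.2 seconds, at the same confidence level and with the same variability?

Margin of error scales as 1/√n, so n₂ = n₁·(E₁/E₂)².
n₂ = 304 × (7.28/18.2)² = 304 × 0.16 = 48.64
Round up: n₂ = 49.

n = 49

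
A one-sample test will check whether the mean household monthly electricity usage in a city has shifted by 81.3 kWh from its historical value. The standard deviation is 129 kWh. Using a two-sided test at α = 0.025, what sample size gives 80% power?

For a one-sample z-test, n = ((z_{α/2} + z_β)·σ/δ)².
z_{α/2} = 2.241 (two-sided α = 0.025); z_β = 0.842 (power 80% → β = 0.2).
n = (3.083 × 129 / 81.3)² = 23.93
Round up: n = 24.

24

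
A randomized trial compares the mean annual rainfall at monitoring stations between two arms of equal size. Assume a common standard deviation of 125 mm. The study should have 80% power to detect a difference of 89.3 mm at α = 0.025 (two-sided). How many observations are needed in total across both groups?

For two equal groups, n per group = 2·((z_{α/2} + z_β)·σ/δ)².
z_{α/2} = 2.241; z_β = 0.842 (power 80%).
n = 2 × (3.083 × 125 / 89.3)² = 2 × 18.62 = 37.24
Round up: n = 38 per group.
Total across both groups: 2 × 38 = 76.

76 total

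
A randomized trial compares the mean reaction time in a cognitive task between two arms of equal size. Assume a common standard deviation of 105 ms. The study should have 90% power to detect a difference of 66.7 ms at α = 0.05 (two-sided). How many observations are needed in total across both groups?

For two equal groups, n per group = 2·((z_{α/2} + z_β)·σ/δ)².
z_{α/2} = 1.960; z_β = 1.282 (power 90%).
n = 2 × (3.242 × 105 / 66.7)² = 2 × 26.05 = 52.10
Round up: n = 53 per group.
Total across both groups: 2 × 53 = 106.

106 total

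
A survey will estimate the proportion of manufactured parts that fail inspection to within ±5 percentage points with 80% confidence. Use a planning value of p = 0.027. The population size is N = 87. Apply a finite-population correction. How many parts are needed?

For a proportion with margin E = 0.05 at 80% confidence, z = 1.282.
n = p̂(1−p̂)(z/E)² = 0.027 × 0.973 × (1.282/0.05)² = 17.27 — call this n₀.
Finite-population correction with N = 87: n = n₀ / (1 + (n₀−1)/N) = 17.27 / 1.187 = 14.55
Round up: n = 15.

n = 15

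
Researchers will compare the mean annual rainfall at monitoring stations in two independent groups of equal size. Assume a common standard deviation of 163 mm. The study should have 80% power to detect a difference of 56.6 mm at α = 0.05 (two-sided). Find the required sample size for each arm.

For two equal groups, n per group = 2·((z_{α/2} + z_β)·σ/δ)².
z_{α/2} = 1.960; z_β = 0.842 (power 80%).
n = 2 × (2.802 × 163 / 56.6)² = 2 × 65.11 = 130.22
Round up: n = 131 per group.

131 per group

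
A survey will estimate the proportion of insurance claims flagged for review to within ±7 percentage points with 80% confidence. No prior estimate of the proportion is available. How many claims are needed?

For a proportion with margin E = 0.07 at 80% confidence, z = 1.282.
With no prior estimate, use p = 0.5, which maximizes p(1−p) at 0.25.
n = 0.25 × (z/E)² = 0.25 × (1.282/0.07)² = 83.85
Round up: n = 84.

84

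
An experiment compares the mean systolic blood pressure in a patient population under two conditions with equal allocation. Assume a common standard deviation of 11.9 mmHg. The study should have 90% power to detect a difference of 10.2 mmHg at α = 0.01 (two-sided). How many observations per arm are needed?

41 per group

For two equal groups, n per group = 2·((z_{α/2} + z_β)·σ/δ)².
z_{α/2} = 2.576; z_β = 1.282 (power 90%).
n = 2 × (3.858 × 11.9 / 10.2)² = 2 × 20.26 = 40.52
Round up: n = 41 per group.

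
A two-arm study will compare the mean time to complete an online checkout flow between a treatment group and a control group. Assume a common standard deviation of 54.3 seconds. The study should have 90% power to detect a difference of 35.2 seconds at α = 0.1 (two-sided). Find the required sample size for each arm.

41 per group

For two equal groups, n per group = 2·((z_{α/2} + z_β)·σ/δ)².
z_{α/2} = 1.645; z_β = 1.282 (power 90%).
n = 2 × (2.927 × 54.3 / 35.2)² = 2 × 20.39 = 40.78
Round up: n = 41 per group.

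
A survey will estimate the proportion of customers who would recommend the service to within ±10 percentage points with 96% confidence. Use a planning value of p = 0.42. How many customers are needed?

For a proportion with margin E = 0.1 at 96% confidence, z = 2.054.
n = p̂(1−p̂)(z/E)² = 0.42 × 0.58 × (2.054/0.1)² = 102.77
Round up: n = 103.

103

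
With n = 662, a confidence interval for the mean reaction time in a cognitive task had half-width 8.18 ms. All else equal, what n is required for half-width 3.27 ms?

4143

Margin of error scales as 1/√n, so n₂ = n₁·(E₁/E₂)².
n₂ = 662 × (8.18/3.27)² = 662 × 6.258 = 4142.80
Round up: n₂ = 4143.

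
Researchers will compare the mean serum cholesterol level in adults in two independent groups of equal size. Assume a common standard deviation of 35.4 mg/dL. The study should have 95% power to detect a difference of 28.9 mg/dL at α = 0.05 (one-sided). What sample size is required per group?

33 per group

For two equal groups, n per group = 2·((z_α + z_β)·σ/δ)².
z_α = 1.645; z_β = 1.645 (power 95%).
n = 2 × (3.290 × 35.4 / 28.9)² = 2 × 16.24 = 32.48
Round up: n = 33 per group.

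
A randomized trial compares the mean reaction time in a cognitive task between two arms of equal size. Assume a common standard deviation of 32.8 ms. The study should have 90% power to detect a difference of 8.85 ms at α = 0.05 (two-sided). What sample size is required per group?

For two equal groups, n per group = 2·((z_{α/2} + z_β)·σ/δ)².
z_{α/2} = 1.960; z_β = 1.282 (power 90%).
n = 2 × (3.242 × 32.8 / 8.85)² = 2 × 144.37 = 288.74
Round up: n = 289 per group.

289 per group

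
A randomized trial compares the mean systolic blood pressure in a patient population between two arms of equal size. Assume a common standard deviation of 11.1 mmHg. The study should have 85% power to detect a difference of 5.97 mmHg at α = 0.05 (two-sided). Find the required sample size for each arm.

63 per group

For two equal groups, n per group = 2·((z_{α/2} + z_β)·σ/δ)².
z_{α/2} = 1.960; z_β = 1.036 (power 85%).
n = 2 × (2.996 × 11.1 / 5.97)² = 2 × 31.03 = 62.06
Round up: n = 63 per group.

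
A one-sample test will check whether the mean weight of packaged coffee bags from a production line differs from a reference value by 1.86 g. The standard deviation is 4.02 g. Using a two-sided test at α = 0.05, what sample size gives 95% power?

61

For a one-sample z-test, n = ((z_{α/2} + z_β)·σ/δ)².
z_{α/2} = 1.960 (two-sided α = 0.05); z_β = 1.645 (power 95% → β = 0.05).
n = (3.605 × 4.02 / 1.86)² = 60.71
Round up: n = 61.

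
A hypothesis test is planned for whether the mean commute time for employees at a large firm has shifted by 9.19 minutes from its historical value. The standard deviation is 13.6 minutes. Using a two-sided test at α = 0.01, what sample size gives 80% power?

For a one-sample z-test, n = ((z_{α/2} + z_β)·σ/δ)².
z_{α/2} = 2.576 (two-sided α = 0.01); z_β = 0.842 (power 80% → β = 0.2).
n = (3.418 × 13.6 / 9.19)² = 25.59
Round up: n = 26.

26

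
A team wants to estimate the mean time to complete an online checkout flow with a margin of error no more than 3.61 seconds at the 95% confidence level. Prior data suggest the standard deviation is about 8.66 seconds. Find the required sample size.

For a mean, the margin of error is E = z·σ/√n, so n = (zσ/E)².
At 95% confidence, z = 1.960.
n = (1.960 × 8.66 / 3.61)² = 22.11
Round up: n = 23.

23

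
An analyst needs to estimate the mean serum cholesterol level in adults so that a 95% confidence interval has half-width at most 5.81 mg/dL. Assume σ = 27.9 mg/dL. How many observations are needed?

89

For a mean, the margin of error is E = z·σ/√n, so n = (zσ/E)².
At 95% confidence, z = 1.960.
n = (1.960 × 27.9 / 5.81)² = 88.59
Round up: n = 89.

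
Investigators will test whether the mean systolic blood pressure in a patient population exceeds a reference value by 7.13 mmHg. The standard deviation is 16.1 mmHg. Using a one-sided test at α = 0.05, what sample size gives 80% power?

n = 32

For a one-sample z-test, n = ((z_α + z_β)·σ/δ)².
z_α = 1.645 (one-sided α = 0.05); z_β = 0.842 (power 80% → β = 0.2).
n = (2.487 × 16.1 / 7.13)² = 31.54
Round up: n = 32.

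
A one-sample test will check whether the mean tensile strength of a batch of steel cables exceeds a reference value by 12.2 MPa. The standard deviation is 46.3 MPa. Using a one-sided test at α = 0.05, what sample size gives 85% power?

n = 104

For a one-sample z-test, n = ((z_α + z_β)·σ/δ)².
z_α = 1.645 (one-sided α = 0.05); z_β = 1.036 (power 85% → β = 0.15).
n = (2.681 × 46.3 / 12.2)² = 103.52
Round up: n = 104.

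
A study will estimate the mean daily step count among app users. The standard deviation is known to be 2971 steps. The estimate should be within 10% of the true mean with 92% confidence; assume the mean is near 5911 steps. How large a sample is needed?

78

For a mean, the margin of error is E = z·σ/√n, so n = (zσ/E)².
At 92% confidence, z = 1.751.
E = 10% of 5911 = 591.1 steps.
n = (1.751 × 2971 / 591.1)² = 77.46
Round up: n = 78.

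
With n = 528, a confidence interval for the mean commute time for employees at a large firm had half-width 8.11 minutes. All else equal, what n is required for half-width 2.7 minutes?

4764

Margin of error scales as 1/√n, so n₂ = n₁·(E₁/E₂)².
n₂ = 528 × (8.11/2.7)² = 528 × 9.022 = 4763.62
Round up: n₂ = 4764.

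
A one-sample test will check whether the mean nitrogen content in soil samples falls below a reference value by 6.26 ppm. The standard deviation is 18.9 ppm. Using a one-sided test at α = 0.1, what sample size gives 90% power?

For a one-sample z-test, n = ((z_α + z_β)·σ/δ)².
z_α = 1.282 (one-sided α = 0.1); z_β = 1.282 (power 90% → β = 0.1).
n = (2.564 × 18.9 / 6.26)² = 59.93
Round up: n = 60.

60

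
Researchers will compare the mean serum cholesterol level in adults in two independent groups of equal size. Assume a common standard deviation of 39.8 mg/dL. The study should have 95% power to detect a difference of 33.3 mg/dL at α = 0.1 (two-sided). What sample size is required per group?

31 per group

For two equal groups, n per group = 2·((z_{α/2} + z_β)·σ/δ)².
z_{α/2} = 1.645; z_β = 1.645 (power 95%).
n = 2 × (3.290 × 39.8 / 33.3)² = 2 × 15.46 = 30.92
Round up: n = 31 per group.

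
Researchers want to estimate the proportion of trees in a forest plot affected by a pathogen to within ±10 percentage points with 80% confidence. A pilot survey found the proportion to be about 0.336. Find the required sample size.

37

For a proportion with margin E = 0.1 at 80% confidence, z = 1.282.
n = p̂(1−p̂)(z/E)² = 0.336 × 0.664 × (1.282/0.1)² = 36.67
Round up: n = 37.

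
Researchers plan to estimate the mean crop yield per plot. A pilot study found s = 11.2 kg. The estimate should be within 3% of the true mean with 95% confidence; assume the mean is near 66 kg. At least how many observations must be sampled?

123

For a mean, the margin of error is E = z·σ/√n, so n = (zσ/E)².
At 95% confidence, z = 1.960.
E = 3% of 66 = 1.98 kg.
n = (1.960 × 11.2 / 1.98)² = 122.92
Round up: n = 123.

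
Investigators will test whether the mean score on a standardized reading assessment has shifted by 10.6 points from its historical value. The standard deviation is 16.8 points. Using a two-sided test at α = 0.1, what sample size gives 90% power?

n = 22

For a one-sample z-test, n = ((z_{α/2} + z_β)·σ/δ)².
z_{α/2} = 1.645 (two-sided α = 0.1); z_β = 1.282 (power 90% → β = 0.1).
n = (2.927 × 16.8 / 10.6)² = 21.52
Round up: n = 22.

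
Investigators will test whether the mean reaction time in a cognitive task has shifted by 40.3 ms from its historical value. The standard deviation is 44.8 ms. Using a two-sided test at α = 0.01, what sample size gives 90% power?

For a one-sample z-test, n = ((z_{α/2} + z_β)·σ/δ)².
z_{α/2} = 2.576 (two-sided α = 0.01); z_β = 1.282 (power 90% → β = 0.1).
n = (3.858 × 44.8 / 40.3)² = 18.39
Round up: n = 19.

19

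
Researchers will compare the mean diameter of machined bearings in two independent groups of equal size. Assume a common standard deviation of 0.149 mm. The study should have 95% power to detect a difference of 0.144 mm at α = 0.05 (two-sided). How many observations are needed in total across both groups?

56 total

For two equal groups, n per group = 2·((z_{α/2} + z_β)·σ/δ)².
z_{α/2} = 1.960; z_β = 1.645 (power 95%).
n = 2 × (3.605 × 0.149 / 0.144)² = 2 × 13.91 = 27.82
Round up: n = 28 per group.
Total across both groups: 2 × 28 = 56.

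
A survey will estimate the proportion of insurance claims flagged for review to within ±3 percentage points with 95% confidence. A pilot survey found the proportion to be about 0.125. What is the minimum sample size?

For a proportion with margin E = 0.03 at 95% confidence, z = 1.960.
n = p̂(1−p̂)(z/E)² = 0.125 × 0.875 × (1.960/0.03)² = 466.86
Round up: n = 467.

467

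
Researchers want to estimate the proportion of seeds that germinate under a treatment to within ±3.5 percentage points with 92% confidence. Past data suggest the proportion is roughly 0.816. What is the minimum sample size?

376

For a proportion with margin E = 0.035 at 92% confidence, z = 1.751.
n = p̂(1−p̂)(z/E)² = 0.816 × 0.184 × (1.751/0.035)² = 375.79
Round up: n = 376.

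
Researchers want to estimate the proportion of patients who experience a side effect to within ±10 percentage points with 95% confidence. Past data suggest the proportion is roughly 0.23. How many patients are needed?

69

For a proportion with margin E = 0.1 at 95% confidence, z = 1.960.
n = p̂(1−p̂)(z/E)² = 0.23 × 0.77 × (1.960/0.1)² = 68.03
Round up: n = 69.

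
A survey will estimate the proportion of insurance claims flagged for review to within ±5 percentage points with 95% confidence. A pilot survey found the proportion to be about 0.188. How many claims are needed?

For a proportion with margin E = 0.05 at 95% confidence, z = 1.960.
n = p̂(1−p̂)(z/E)² = 0.188 × 0.812 × (1.960/0.05)² = 234.58
Round up: n = 235.

235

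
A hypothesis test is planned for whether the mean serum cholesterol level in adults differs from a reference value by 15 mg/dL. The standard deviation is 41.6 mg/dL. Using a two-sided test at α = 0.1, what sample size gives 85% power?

For a one-sample z-test, n = ((z_{α/2} + z_β)·σ/δ)².
z_{α/2} = 1.645 (two-sided α = 0.1); z_β = 1.036 (power 85% → β = 0.15).
n = (2.681 × 41.6 / 15)² = 55.28
Round up: n = 56.

56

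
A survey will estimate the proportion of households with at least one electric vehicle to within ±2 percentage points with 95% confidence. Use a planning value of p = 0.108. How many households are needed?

n = 926

For a proportion with margin E = 0.02 at 95% confidence, z = 1.960.
n = p̂(1−p̂)(z/E)² = 0.108 × 0.892 × (1.960/0.02)² = 925.21
Round up: n = 926.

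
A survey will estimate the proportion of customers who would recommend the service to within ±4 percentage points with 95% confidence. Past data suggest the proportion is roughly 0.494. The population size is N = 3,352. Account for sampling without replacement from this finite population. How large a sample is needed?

For a proportion with margin E = 0.04 at 95% confidence, z = 1.960.
n = p̂(1−p̂)(z/E)² = 0.494 × 0.506 × (1.960/0.04)² = 600.16 — call this n₀.
Finite-population correction with N = 3,352: n = n₀ / (1 + (n₀−1)/N) = 600.16 / 1.179 = 509.04
Round up: n = 510.

510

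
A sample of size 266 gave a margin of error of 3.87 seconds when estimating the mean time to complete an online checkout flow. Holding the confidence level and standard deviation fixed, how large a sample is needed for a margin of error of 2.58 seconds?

599

Margin of error scales as 1/√n, so n₂ = n₁·(E₁/E₂)².
n₂ = 266 × (3.87/2.58)² = 266 × 2.25 = 598.50
Round up: n₂ = 599.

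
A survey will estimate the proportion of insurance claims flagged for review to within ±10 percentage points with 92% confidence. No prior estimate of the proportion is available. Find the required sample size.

77

For a proportion with margin E = 0.1 at 92% confidence, z = 1.751.
With no prior estimate, use p = 0.5, which maximizes p(1−p) at 0.25.
n = 0.25 × (z/E)² = 0.25 × (1.751/0.1)² = 76.65
Round up: n = 77.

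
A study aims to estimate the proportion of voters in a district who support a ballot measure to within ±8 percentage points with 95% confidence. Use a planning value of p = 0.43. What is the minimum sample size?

For a proportion with margin E = 0.08 at 95% confidence, z = 1.960.
n = p̂(1−p̂)(z/E)² = 0.43 × 0.57 × (1.960/0.08)² = 147.12
Round up: n = 148.

148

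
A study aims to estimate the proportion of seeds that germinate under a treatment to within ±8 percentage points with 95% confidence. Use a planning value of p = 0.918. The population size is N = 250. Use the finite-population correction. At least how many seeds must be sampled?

39

For a proportion with margin E = 0.08 at 95% confidence, z = 1.960.
n = p̂(1−p̂)(z/E)² = 0.918 × 0.082 × (1.960/0.08)² = 45.18 — call this n₀.
Finite-population correction with N = 250: n = n₀ / (1 + (n₀−1)/N) = 45.18 / 1.177 = 38.39
Round up: n = 39.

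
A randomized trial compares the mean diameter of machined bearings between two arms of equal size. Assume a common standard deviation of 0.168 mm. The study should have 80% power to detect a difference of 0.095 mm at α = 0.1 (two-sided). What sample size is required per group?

For two equal groups, n per group = 2·((z_{α/2} + z_β)·σ/δ)².
z_{α/2} = 1.645; z_β = 0.842 (power 80%).
n = 2 × (2.487 × 0.168 / 0.095)² = 2 × 19.34 = 38.68
Round up: n = 39 per group.

39 per group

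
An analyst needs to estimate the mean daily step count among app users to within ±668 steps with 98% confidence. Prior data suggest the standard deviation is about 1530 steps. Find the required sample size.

29

For a mean, the margin of error is E = z·σ/√n, so n = (zσ/E)².
At 98% confidence, z = 2.326.
n = (2.326 × 1530 / 668)² = 28.38
Round up: n = 29.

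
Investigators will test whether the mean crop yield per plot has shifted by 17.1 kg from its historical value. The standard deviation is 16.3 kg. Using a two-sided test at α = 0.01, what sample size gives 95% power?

17

For a one-sample z-test, n = ((z_{α/2} + z_β)·σ/δ)².
z_{α/2} = 2.576 (two-sided α = 0.01); z_β = 1.645 (power 95% → β = 0.05).
n = (4.221 × 16.3 / 17.1)² = 16.19
Round up: n = 17.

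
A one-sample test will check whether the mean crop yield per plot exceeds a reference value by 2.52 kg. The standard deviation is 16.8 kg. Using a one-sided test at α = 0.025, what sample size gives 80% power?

n = 349

For a one-sample z-test, n = ((z_α + z_β)·σ/δ)².
z_α = 1.960 (one-sided α = 0.025); z_β = 0.842 (power 80% → β = 0.2).
n = (2.802 × 16.8 / 2.52)² = 348.94
Round up: n = 349.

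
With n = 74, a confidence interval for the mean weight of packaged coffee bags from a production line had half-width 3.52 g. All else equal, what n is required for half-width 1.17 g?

670

Margin of error scales as 1/√n, so n₂ = n₁·(E₁/E₂)².
n₂ = 74 × (3.52/1.17)² = 74 × 9.051 = 669.77
Round up: n₂ = 670.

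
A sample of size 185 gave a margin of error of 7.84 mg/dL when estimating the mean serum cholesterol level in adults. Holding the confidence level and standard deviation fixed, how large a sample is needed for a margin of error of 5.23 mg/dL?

Margin of error scales as 1/√n, so n₂ = n₁·(E₁/E₂)².
n₂ = 185 × (7.84/5.23)² = 185 × 2.247 = 415.69
Round up: n₂ = 416.

416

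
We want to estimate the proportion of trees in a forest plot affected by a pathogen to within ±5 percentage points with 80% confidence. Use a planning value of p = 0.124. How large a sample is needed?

For a proportion with margin E = 0.05 at 80% confidence, z = 1.282.
n = p̂(1−p̂)(z/E)² = 0.124 × 0.876 × (1.282/0.05)² = 71.41
Round up: n = 72.

72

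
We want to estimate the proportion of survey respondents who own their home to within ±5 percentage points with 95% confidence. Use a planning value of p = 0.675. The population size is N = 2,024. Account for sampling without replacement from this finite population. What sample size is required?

For a proportion with margin E = 0.05 at 95% confidence, z = 1.960.
n = p̂(1−p̂)(z/E)² = 0.675 × 0.325 × (1.960/0.05)² = 337.10 — call this n₀.
Finite-population correction with N = 2,024: n = n₀ / (1 + (n₀−1)/N) = 337.10 / 1.166 = 289.11
Round up: n = 290.

n = 290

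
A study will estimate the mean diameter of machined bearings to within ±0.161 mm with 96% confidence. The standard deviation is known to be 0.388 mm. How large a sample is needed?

For a mean, the margin of error is E = z·σ/√n, so n = (zσ/E)².
At 96% confidence, z = 2.054.
n = (2.054 × 0.388 / 0.161)² = 24.50
Round up: n = 25.

25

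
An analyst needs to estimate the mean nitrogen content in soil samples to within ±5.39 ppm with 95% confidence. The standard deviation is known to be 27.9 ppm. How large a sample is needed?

For a mean, the margin of error is E = z·σ/√n, so n = (zσ/E)².
At 95% confidence, z = 1.960.
n = (1.960 × 27.9 / 5.39)² = 102.93
Round up: n = 103.

103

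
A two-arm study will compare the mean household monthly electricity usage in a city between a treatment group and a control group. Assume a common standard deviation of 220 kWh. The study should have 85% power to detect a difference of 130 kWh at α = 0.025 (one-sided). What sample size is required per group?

For two equal groups, n per group = 2·((z_α + z_β)·σ/δ)².
z_α = 1.960; z_β = 1.036 (power 85%).
n = 2 × (2.996 × 220 / 130)² = 2 × 25.71 = 51.42
Round up: n = 52 per group.

52 per group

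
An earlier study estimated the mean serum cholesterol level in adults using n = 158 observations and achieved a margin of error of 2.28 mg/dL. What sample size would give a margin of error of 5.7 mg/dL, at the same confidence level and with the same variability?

26

Margin of error scales as 1/√n, so n₂ = n₁·(E₁/E₂)².
n₂ = 158 × (2.28/5.7)² = 158 × 0.16 = 25.28
Round up: n₂ = 26.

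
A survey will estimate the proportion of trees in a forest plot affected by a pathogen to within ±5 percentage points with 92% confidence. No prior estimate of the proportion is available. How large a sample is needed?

For a proportion with margin E = 0.05 at 92% confidence, z = 1.751.
With no prior estimate, use p = 0.5, which maximizes p(1−p) at 0.25.
n = 0.25 × (z/E)² = 0.25 × (1.751/0.05)² = 306.60
Round up: n = 307.

307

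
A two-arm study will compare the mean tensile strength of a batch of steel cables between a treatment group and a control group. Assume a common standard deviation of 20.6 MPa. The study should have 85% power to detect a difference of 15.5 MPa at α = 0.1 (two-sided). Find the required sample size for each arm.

26 per group

For two equal groups, n per group = 2·((z_{α/2} + z_β)·σ/δ)².
z_{α/2} = 1.645; z_β = 1.036 (power 85%).
n = 2 × (2.681 × 20.6 / 15.5)² = 2 × 12.70 = 25.40
Round up: n = 26 per group.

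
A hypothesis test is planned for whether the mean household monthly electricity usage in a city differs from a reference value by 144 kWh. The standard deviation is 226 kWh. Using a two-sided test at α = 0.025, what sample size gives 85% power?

27

For a one-sample z-test, n = ((z_{α/2} + z_β)·σ/δ)².
z_{α/2} = 2.241 (two-sided α = 0.025); z_β = 1.036 (power 85% → β = 0.15).
n = (3.277 × 226 / 144)² = 26.45
Round up: n = 27.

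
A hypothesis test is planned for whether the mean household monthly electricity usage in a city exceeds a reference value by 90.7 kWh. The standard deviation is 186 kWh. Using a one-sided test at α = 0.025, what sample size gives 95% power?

n = 55

For a one-sample z-test, n = ((z_α + z_β)·σ/δ)².
z_α = 1.960 (one-sided α = 0.025); z_β = 1.645 (power 95% → β = 0.05).
n = (3.605 × 186 / 90.7)² = 54.65
Round up: n = 55.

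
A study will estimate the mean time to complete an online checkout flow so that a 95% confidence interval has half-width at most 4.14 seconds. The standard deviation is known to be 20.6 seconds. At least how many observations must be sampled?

96

For a mean, the margin of error is E = z·σ/√n, so n = (zσ/E)².
At 95% confidence, z = 1.960.
n = (1.960 × 20.6 / 4.14)² = 95.11
Round up: n = 96.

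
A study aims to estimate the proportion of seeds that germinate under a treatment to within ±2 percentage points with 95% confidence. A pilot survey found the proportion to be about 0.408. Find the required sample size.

2320

For a proportion with margin E = 0.02 at 95% confidence, z = 1.960.
n = p̂(1−p̂)(z/E)² = 0.408 × 0.592 × (1.960/0.02)² = 2319.71
Round up: n = 2320.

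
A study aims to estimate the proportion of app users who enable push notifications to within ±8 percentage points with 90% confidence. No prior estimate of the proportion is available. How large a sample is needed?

For a proportion with margin E = 0.08 at 90% confidence, z = 1.645.
With no prior estimate, use p = 0.5, which maximizes p(1−p) at 0.25.
n = 0.25 × (z/E)² = 0.25 × (1.645/0.08)² = 105.70
Round up: n = 106.

106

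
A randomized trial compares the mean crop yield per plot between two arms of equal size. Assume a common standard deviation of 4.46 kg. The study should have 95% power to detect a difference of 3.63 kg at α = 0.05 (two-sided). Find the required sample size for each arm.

40 per group

For two equal groups, n per group = 2·((z_{α/2} + z_β)·σ/δ)².
z_{α/2} = 1.960; z_β = 1.645 (power 95%).
n = 2 × (3.605 × 4.46 / 3.63)² = 2 × 19.62 = 39.24
Round up: n = 40 per group.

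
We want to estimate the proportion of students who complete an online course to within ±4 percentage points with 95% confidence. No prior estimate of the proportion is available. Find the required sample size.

601

For a proportion with margin E = 0.04 at 95% confidence, z = 1.960.
With no prior estimate, use p = 0.5, which maximizes p(1−p) at 0.25.
n = 0.25 × (z/E)² = 0.25 × (1.960/0.04)² = 600.25
Round up: n = 601.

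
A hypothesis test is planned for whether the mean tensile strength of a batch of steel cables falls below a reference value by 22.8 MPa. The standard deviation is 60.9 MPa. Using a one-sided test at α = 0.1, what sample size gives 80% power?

For a one-sample z-test, n = ((z_α + z_β)·σ/δ)².
z_α = 1.282 (one-sided α = 0.1); z_β = 0.842 (power 80% → β = 0.2).
n = (2.124 × 60.9 / 22.8)² = 32.19
Round up: n = 33.

33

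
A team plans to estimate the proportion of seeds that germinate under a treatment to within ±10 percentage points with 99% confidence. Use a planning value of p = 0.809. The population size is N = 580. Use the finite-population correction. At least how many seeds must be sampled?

For a proportion with margin E = 0.1 at 99% confidence, z = 2.576.
n = p̂(1−p̂)(z/E)² = 0.809 × 0.191 × (2.576/0.1)² = 102.54 — call this n₀.
Finite-population correction with N = 580: n = n₀ / (1 + (n₀−1)/N) = 102.54 / 1.175 = 87.27
Round up: n = 88.

n = 88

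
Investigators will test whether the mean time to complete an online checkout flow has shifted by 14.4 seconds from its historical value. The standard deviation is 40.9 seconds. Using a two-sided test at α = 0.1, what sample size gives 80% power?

n = 50

For a one-sample z-test, n = ((z_{α/2} + z_β)·σ/δ)².
z_{α/2} = 1.645 (two-sided α = 0.1); z_β = 0.842 (power 80% → β = 0.2).
n = (2.487 × 40.9 / 14.4)² = 49.90
Round up: n = 50.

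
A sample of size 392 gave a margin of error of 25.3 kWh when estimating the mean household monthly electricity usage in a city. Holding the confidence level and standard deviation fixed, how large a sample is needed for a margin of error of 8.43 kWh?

Margin of error scales as 1/√n, so n₂ = n₁·(E₁/E₂)².
n₂ = 392 × (25.3/8.43)² = 392 × 9.007 = 3530.74
Round up: n₂ = 3531.

3531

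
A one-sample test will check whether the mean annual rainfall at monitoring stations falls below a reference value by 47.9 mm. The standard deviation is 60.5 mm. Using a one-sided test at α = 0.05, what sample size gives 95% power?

For a one-sample z-test, n = ((z_α + z_β)·σ/δ)².
z_α = 1.645 (one-sided α = 0.05); z_β = 1.645 (power 95% → β = 0.05).
n = (3.290 × 60.5 / 47.9)² = 17.27
Round up: n = 18.

18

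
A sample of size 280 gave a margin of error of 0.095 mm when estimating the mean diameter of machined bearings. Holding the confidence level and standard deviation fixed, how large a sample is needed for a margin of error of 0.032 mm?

n = 2468

Margin of error scales as 1/√n, so n₂ = n₁·(E₁/E₂)².
n₂ = 280 × (0.095/0.032)² = 280 × 8.813 = 2467.64
Round up: n₂ = 2468.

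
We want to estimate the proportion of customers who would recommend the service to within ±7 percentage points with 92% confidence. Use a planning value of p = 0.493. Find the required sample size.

For a proportion with margin E = 0.07 at 92% confidence, z = 1.751.
n = p̂(1−p̂)(z/E)² = 0.493 × 0.507 × (1.751/0.07)² = 156.40
Round up: n = 157.

157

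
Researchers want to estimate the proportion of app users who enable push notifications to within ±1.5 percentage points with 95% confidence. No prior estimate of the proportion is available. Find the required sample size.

4269

For a proportion with margin E = 0.015 at 95% confidence, z = 1.960.
With no prior estimate, use p = 0.5, which maximizes p(1−p) at 0.25.
n = 0.25 × (z/E)² = 0.25 × (1.960/0.015)² = 4268.44
Round up: n = 4269.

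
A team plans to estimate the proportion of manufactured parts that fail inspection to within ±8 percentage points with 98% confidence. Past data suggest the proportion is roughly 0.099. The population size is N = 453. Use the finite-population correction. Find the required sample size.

65

For a proportion with margin E = 0.08 at 98% confidence, z = 2.326.
n = p̂(1−p̂)(z/E)² = 0.099 × 0.901 × (2.326/0.08)² = 75.40 — call this n₀.
Finite-population correction with N = 453: n = n₀ / (1 + (n₀−1)/N) = 75.40 / 1.164 = 64.78
Round up: n = 65.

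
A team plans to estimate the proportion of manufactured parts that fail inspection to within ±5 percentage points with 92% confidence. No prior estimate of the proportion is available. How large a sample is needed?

For a proportion with margin E = 0.05 at 92% confidence, z = 1.751.
With no prior estimate, use p = 0.5, which maximizes p(1−p) at 0.25.
n = 0.25 × (z/E)² = 0.25 × (1.751/0.05)² = 306.60
Round up: n = 307.

307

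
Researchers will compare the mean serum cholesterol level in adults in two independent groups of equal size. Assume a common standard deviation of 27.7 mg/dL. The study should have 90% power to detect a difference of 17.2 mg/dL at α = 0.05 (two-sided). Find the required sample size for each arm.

For two equal groups, n per group = 2·((z_{α/2} + z_β)·σ/δ)².
z_{α/2} = 1.960; z_β = 1.282 (power 90%).
n = 2 × (3.242 × 27.7 / 17.2)² = 2 × 27.26 = 54.52
Round up: n = 55 per group.

55 per group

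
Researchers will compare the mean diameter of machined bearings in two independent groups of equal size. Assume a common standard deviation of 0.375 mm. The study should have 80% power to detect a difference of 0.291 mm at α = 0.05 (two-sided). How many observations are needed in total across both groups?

54 total

For two equal groups, n per group = 2·((z_{α/2} + z_β)·σ/δ)².
z_{α/2} = 1.960; z_β = 0.842 (power 80%).
n = 2 × (2.802 × 0.375 / 0.291)² = 2 × 13.04 = 26.08
Round up: n = 27 per group.
Total across both groups: 2 × 27 = 54.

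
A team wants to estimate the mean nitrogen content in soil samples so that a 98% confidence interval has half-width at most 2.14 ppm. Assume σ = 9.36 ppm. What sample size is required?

104

For a mean, the margin of error is E = z·σ/√n, so n = (zσ/E)².
At 98% confidence, z = 2.326.
n = (2.326 × 9.36 / 2.14)² = 103.50
Round up: n = 104.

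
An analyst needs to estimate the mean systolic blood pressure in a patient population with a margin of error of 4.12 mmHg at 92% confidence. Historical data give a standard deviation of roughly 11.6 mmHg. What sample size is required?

For a mean, the margin of error is E = z·σ/√n, so n = (zσ/E)².
At 92% confidence, z = 1.751.
n = (1.751 × 11.6 / 4.12)² = 24.30
Round up: n = 25.

25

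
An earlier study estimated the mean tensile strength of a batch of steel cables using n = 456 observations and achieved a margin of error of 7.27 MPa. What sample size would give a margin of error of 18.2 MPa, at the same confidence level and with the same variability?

Margin of error scales as 1/√n, so n₂ = n₁·(E₁/E₂)².
n₂ = 456 × (7.27/18.2)² = 456 × 0.1596 = 72.78
Round up: n₂ = 73.

73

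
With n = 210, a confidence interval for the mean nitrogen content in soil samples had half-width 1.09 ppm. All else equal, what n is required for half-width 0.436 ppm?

1313

Margin of error scales as 1/√n, so n₂ = n₁·(E₁/E₂)².
n₂ = 210 × (1.09/0.436)² = 210 × 6.25 = 1312.50
Round up: n₂ = 1313.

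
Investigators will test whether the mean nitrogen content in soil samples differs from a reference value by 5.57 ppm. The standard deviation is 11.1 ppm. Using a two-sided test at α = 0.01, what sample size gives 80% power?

47

For a one-sample z-test, n = ((z_{α/2} + z_β)·σ/δ)².
z_{α/2} = 2.576 (two-sided α = 0.01); z_β = 0.842 (power 80% → β = 0.2).
n = (3.418 × 11.1 / 5.57)² = 46.40
Round up: n = 47.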